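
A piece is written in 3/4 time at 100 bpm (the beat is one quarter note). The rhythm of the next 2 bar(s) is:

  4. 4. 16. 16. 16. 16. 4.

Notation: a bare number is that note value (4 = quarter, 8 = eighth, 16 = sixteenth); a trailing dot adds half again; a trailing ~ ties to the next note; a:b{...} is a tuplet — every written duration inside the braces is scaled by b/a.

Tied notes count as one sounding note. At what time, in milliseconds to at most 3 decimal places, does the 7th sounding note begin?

note 7 onset = 9/2b = 2700.0ms

1. 0.0ms @ 0 + 900.0ms (3/2)
2. 900.0ms @ 3/2 + 900.0ms (3/2)
3. 1800.0ms @ 3 + 225.0ms (3/8)
4. 2025.0ms @ 27/8 + 225.0ms (3/8)
5. 2250.0ms @ 15/4 + 225.0ms (3/8)
6. 2475.0ms @ 33/8 + 225.0ms (3/8)
7. 2700.0ms @ 9/2 + 900.0ms (3/2)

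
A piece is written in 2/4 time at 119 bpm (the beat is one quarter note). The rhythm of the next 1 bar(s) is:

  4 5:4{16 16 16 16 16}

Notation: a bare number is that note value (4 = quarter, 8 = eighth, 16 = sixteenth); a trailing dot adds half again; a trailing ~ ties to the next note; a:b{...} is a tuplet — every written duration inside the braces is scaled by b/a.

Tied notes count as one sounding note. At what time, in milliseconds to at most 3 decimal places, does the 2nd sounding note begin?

note 2 onset = 1b = 504.202ms

1. 0.0ms @ 0 + 504.202ms (1)
2. 504.202ms @ 1 + 100.84ms (1/5)
3. 605.042ms @ 6/5 + 100.84ms (1/5)
4. 705.882ms @ 7/5 + 100.84ms (1/5)
5. 806.723ms @ 8/5 + 100.84ms (1/5)
6. 907.563ms @ 9/5 + 100.84ms (1/5)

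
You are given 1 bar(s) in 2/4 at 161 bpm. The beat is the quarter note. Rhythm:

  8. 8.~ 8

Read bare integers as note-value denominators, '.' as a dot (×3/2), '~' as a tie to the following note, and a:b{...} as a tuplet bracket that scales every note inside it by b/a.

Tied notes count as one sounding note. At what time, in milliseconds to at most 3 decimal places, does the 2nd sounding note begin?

1. 0.0ms @ 0 + 279.503ms (3/4)
2. 279.503ms @ 3/4 + 465.839ms (5/4)

note 2 onset = 3/4b = 279.503ms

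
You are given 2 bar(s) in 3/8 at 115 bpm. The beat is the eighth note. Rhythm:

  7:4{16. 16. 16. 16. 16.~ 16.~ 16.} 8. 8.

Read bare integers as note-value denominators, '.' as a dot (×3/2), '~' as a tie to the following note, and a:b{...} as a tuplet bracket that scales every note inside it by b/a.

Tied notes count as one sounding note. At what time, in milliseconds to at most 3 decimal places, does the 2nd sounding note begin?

note 2 onset = 3/7b = 223.602ms

1. 0.0ms @ 0 + 223.602ms (3/7)
2. 223.602ms @ 3/7 + 223.602ms (3/7)
3. 447.205ms @ 6/7 + 223.602ms (3/7)
4. 670.807ms @ 9/7 + 223.602ms (3/7)
5. 894.41ms @ 12/7 + 670.807ms (9/7)
6. 1565.217ms @ 3 + 782.609ms (3/2)
7. 2347.826ms @ 9/2 + 782.609ms (3/2)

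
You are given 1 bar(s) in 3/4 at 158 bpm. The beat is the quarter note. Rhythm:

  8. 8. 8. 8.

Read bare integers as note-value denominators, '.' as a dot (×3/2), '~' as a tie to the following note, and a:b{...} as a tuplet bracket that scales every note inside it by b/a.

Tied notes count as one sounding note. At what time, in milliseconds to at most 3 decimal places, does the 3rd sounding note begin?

1. 0.0ms @ 0 + 284.81ms (3/4)
2. 284.81ms @ 3/4 + 284.81ms (3/4)
3. 569.62ms @ 3/2 + 284.81ms (3/4)
4. 854.43ms @ 9/4 + 284.81ms (3/4)

note 3 onset = 3/2b = 569.62ms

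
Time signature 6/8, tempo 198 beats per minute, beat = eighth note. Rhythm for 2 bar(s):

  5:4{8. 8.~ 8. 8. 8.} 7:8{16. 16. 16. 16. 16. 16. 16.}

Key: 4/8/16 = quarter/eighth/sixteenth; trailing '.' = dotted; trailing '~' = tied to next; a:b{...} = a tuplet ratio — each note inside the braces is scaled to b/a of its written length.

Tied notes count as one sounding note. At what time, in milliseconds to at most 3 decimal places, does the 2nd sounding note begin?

note 2 onset = 6/5b = 363.636ms

1. 0.0ms @ 0 + 363.636ms (6/5)
2. 363.636ms @ 6/5 + 727.273ms (12/5)
3. 1090.909ms @ 18/5 + 363.636ms (6/5)
4. 1454.545ms @ 24/5 + 363.636ms (6/5)
5. 1818.182ms @ 6 + 259.74ms (6/7)
6. 2077.922ms @ 48/7 + 259.74ms (6/7)
7. 2337.662ms @ 54/7 + 259.74ms (6/7)
8. 2597.403ms @ 60/7 + 259.74ms (6/7)
9. 2857.143ms @ 66/7 + 259.74ms (6/7)
10. 3116.883ms @ 72/7 + 259.74ms (6/7)
11. 3376.623ms @ 78/7 + 259.74ms (6/7)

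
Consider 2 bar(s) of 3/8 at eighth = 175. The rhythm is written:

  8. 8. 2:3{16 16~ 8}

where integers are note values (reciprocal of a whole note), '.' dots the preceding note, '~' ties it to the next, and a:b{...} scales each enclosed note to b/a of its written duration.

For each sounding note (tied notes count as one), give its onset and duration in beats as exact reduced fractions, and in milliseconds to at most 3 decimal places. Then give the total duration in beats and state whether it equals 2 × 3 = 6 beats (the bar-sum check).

1) 0.0ms=0b +514.286ms=3/2b
2) 514.286ms=3/2b +514.286ms=3/2b
3) 1028.571ms=3b +257.143ms=3/4b
4) 1285.714ms=15/4b +771.429ms=9/4b
Σ=6b of 6 (175bpm 3/8) — PASS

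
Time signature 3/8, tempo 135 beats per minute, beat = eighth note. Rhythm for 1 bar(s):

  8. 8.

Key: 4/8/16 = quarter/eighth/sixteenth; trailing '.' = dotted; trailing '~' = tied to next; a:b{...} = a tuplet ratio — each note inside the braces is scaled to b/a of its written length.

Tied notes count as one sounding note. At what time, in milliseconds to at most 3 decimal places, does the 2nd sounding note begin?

1. 0.0ms @ 0 + 666.667ms (3/2)
2. 666.667ms @ 3/2 + 666.667ms (3/2)

note 2 onset = 3/2b = 666.667ms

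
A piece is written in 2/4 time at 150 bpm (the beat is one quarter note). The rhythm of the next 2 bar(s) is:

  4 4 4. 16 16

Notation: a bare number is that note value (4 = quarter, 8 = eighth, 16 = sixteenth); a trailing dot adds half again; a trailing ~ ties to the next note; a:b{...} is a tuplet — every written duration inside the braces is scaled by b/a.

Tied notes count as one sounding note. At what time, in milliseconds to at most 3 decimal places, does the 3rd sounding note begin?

note 3 onset = 2b = 800.0ms

1. 0.0ms @ 0 + 400.0ms (1)
2. 400.0ms @ 1 + 400.0ms (1)
3. 800.0ms @ 2 + 600.0ms (3/2)
4. 1400.0ms @ 7/2 + 100.0ms (1/4)
5. 1500.0ms @ 15/4 + 100.0ms (1/4)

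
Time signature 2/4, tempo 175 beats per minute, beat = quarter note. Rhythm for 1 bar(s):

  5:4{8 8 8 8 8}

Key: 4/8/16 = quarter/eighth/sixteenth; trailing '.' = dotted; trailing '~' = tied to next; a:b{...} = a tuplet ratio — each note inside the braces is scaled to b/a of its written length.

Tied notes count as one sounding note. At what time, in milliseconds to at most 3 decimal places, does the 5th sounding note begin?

note 5 onset = 8/5b = 548.571ms

1. 0.0ms @ 0 + 137.143ms (2/5)
2. 137.143ms @ 2/5 + 137.143ms (2/5)
3. 274.286ms @ 4/5 + 137.143ms (2/5)
4. 411.429ms @ 6/5 + 137.143ms (2/5)
5. 548.571ms @ 8/5 + 137.143ms (2/5)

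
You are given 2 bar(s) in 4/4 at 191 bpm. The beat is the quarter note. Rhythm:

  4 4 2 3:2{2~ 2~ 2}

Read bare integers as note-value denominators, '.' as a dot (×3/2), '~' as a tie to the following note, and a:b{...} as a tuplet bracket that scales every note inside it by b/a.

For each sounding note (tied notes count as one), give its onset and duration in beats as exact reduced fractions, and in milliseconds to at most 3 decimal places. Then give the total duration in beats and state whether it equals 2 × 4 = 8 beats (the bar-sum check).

1) 0.0ms=0b +314.136ms=1b
2) 314.136ms=1b +314.136ms=1b
3) 628.272ms=2b +628.272ms=2b
4) 1256.545ms=4b +1256.545ms=4b
Σ=8b of 8 (191bpm 4/4) — PASS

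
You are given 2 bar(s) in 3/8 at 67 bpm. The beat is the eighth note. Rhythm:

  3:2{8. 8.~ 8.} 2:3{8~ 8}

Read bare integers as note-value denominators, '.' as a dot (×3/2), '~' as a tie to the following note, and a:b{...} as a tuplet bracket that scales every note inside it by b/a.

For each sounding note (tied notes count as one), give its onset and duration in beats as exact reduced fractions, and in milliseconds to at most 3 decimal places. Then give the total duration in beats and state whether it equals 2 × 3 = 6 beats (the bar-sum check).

1) 0.0ms=0b +895.522ms=1b
2) 895.522ms=1b +1791.045ms=2b
3) 2686.567ms=3b +2686.567ms=3b
Σ=6b of 6 (67bpm 3/8) — PASS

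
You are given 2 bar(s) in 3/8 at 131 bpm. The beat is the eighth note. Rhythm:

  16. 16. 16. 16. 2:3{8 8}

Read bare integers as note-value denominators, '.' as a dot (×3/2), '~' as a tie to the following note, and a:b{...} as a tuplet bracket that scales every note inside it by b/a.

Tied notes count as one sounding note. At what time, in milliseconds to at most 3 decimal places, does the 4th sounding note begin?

note 4 onset = 9/4b = 1030.534ms

1. 0.0ms @ 0 + 343.511ms (3/4)
2. 343.511ms @ 3/4 + 343.511ms (3/4)
3. 687.023ms @ 3/2 + 343.511ms (3/4)
4. 1030.534ms @ 9/4 + 343.511ms (3/4)
5. 1374.046ms @ 3 + 687.023ms (3/2)
6. 2061.069ms @ 9/2 + 687.023ms (3/2)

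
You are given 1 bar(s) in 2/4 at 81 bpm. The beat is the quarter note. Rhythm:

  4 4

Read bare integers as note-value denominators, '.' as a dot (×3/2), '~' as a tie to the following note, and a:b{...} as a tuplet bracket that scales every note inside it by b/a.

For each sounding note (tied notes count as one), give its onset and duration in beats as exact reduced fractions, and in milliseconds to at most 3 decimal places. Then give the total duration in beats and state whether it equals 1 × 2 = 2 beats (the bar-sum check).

1) 0.0ms=0b +740.741ms=1b
2) 740.741ms=1b +740.741ms=1b
Σ=2b of 2 (81bpm 2/4) — PASS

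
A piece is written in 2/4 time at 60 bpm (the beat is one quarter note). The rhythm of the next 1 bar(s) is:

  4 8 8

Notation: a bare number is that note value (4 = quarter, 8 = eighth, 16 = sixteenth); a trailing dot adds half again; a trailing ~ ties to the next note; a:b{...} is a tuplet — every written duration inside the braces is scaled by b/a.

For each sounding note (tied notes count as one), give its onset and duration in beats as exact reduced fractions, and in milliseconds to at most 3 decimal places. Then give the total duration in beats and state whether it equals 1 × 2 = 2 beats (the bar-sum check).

1) 0.0ms=0b +1000.0ms=1b
2) 1000.0ms=1b +500.0ms=1/2b
3) 1500.0ms=3/2b +500.0ms=1/2b
Σ=2b of 2 (60bpm 2/4) — PASS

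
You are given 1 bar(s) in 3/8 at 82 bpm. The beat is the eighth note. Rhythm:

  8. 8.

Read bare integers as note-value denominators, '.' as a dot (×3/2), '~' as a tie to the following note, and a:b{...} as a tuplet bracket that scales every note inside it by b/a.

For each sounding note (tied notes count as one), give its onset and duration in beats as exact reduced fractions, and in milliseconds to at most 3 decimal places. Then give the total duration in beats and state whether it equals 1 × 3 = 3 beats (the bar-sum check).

1) 0.0ms=0b +1097.561ms=3/2b
2) 1097.561ms=3/2b +1097.561ms=3/2b
Σ=3b of 3 (82bpm 3/8) — PASS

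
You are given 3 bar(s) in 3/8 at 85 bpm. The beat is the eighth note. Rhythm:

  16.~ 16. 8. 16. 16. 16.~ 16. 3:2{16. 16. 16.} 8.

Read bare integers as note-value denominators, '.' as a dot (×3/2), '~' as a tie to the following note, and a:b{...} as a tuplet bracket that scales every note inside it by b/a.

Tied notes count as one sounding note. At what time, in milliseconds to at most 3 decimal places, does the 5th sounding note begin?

1. 0.0ms @ 0 + 1058.824ms (3/2)
2. 1058.824ms @ 3/2 + 1058.824ms (3/2)
3. 2117.647ms @ 3 + 529.412ms (3/4)
4. 2647.059ms @ 15/4 + 529.412ms (3/4)
5. 3176.471ms @ 9/2 + 1058.824ms (3/2)
6. 4235.294ms @ 6 + 352.941ms (1/2)
7. 4588.235ms @ 13/2 + 352.941ms (1/2)
8. 4941.176ms @ 7 + 352.941ms (1/2)
9. 5294.118ms @ 15/2 + 1058.824ms (3/2)

note 5 onset = 9/2b = 3176.471ms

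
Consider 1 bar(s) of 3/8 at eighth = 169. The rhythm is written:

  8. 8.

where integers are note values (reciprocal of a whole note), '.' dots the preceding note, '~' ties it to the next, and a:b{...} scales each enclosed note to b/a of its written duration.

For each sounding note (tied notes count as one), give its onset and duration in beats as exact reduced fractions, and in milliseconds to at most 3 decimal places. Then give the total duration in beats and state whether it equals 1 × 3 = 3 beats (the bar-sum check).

1) 0.0ms=0b +532.544ms=3/2b
2) 532.544ms=3/2b +532.544ms=3/2b
Σ=3b of 3 (169bpm 3/8) — PASS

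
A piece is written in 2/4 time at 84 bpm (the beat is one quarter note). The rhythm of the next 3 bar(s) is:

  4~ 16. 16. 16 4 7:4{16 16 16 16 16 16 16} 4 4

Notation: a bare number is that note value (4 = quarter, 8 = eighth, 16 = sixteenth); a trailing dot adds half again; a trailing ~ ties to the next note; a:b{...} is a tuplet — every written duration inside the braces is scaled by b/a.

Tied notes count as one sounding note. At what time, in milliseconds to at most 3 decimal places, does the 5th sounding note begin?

1. 0.0ms @ 0 + 982.143ms (11/8)
2. 982.143ms @ 11/8 + 267.857ms (3/8)
3. 1250.0ms @ 7/4 + 178.571ms (1/4)
4. 1428.571ms @ 2 + 714.286ms (1)
5. 2142.857ms @ 3 + 102.041ms (1/7)
6. 2244.898ms @ 22/7 + 102.041ms (1/7)
7. 2346.939ms @ 23/7 + 102.041ms (1/7)
8. 2448.98ms @ 24/7 + 102.041ms (1/7)
9. 2551.02ms @ 25/7 + 102.041ms (1/7)
10. 2653.061ms @ 26/7 + 102.041ms (1/7)
11. 2755.102ms @ 27/7 + 102.041ms (1/7)
12. 2857.143ms @ 4 + 714.286ms (1)
13. 3571.429ms @ 5 + 714.286ms (1)

note 5 onset = 3b = 2142.857ms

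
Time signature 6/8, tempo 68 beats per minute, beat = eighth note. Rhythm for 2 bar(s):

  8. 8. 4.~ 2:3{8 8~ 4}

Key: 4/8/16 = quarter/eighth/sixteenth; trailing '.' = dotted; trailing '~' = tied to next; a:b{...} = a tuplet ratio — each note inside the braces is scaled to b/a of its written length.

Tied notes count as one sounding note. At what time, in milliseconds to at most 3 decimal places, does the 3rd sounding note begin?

note 3 onset = 3b = 2647.059ms

1. 0.0ms @ 0 + 1323.529ms (3/2)
2. 1323.529ms @ 3/2 + 1323.529ms (3/2)
3. 2647.059ms @ 3 + 3970.588ms (9/2)
4. 6617.647ms @ 15/2 + 3970.588ms (9/2)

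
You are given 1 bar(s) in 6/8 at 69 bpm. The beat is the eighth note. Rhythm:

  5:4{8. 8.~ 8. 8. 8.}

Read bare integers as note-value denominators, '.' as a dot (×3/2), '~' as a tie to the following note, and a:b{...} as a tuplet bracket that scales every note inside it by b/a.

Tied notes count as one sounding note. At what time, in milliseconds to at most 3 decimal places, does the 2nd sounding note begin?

1. 0.0ms @ 0 + 1043.478ms (6/5)
2. 1043.478ms @ 6/5 + 2086.957ms (12/5)
3. 3130.435ms @ 18/5 + 1043.478ms (6/5)
4. 4173.913ms @ 24/5 + 1043.478ms (6/5)

note 2 onset = 6/5b = 1043.478ms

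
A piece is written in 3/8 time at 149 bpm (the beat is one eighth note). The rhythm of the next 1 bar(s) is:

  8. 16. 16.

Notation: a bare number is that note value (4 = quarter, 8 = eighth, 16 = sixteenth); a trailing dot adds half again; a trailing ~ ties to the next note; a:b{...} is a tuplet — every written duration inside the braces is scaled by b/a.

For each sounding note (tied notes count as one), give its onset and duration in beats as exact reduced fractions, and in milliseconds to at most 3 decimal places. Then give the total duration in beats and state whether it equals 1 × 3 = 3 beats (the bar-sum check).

1) 0.0ms=0b +604.027ms=3/2b
2) 604.027ms=3/2b +302.013ms=3/4b
3) 906.04ms=9/4b +302.013ms=3/4b
Σ=3b of 3 (149bpm 3/8) — PASS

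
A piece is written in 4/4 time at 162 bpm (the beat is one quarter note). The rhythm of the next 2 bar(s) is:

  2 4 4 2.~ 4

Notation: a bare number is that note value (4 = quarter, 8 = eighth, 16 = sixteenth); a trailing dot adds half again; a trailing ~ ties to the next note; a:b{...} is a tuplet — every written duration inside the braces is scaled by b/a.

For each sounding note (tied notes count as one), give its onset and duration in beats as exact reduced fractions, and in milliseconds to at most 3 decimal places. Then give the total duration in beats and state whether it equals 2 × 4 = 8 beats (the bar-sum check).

1) 0.0ms=0b +740.741ms=2b
2) 740.741ms=2b +370.37ms=1b
3) 1111.111ms=3b +370.37ms=1b
4) 1481.481ms=4b +1481.481ms=4b
Σ=8b of 8 (162bpm 4/4) — PASS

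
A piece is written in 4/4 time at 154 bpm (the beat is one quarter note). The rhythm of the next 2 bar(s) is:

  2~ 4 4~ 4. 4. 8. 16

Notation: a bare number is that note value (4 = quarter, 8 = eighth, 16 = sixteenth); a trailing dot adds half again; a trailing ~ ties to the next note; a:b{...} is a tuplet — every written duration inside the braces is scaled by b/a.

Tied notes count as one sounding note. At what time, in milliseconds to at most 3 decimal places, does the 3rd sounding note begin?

1. 0.0ms @ 0 + 1168.831ms (3)
2. 1168.831ms @ 3 + 974.026ms (5/2)
3. 2142.857ms @ 11/2 + 584.416ms (3/2)
4. 2727.273ms @ 7 + 292.208ms (3/4)
5. 3019.481ms @ 31/4 + 97.403ms (1/4)

note 3 onset = 11/2b = 2142.857ms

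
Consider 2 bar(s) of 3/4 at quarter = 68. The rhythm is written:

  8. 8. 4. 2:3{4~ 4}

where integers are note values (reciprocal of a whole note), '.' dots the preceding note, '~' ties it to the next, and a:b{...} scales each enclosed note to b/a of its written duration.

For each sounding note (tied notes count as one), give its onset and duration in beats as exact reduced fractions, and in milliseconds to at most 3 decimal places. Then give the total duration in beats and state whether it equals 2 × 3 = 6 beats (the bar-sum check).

1) 0.0ms=0b +661.765ms=3/4b
2) 661.765ms=3/4b +661.765ms=3/4b
3) 1323.529ms=3/2b +1323.529ms=3/2b
4) 2647.059ms=3b +2647.059ms=3b
Σ=6b of 6 (68bpm 3/4) — PASS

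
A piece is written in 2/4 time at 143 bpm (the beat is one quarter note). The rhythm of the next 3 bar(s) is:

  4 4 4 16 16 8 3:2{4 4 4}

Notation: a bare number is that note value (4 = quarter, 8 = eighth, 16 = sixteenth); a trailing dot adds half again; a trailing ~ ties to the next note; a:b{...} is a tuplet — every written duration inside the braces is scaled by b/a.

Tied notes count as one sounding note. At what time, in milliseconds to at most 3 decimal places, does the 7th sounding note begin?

1. 0.0ms @ 0 + 419.58ms (1)
2. 419.58ms @ 1 + 419.58ms (1)
3. 839.161ms @ 2 + 419.58ms (1)
4. 1258.741ms @ 3 + 104.895ms (1/4)
5. 1363.636ms @ 13/4 + 104.895ms (1/4)
6. 1468.531ms @ 7/2 + 209.79ms (1/2)
7. 1678.322ms @ 4 + 279.72ms (2/3)
8. 1958.042ms @ 14/3 + 279.72ms (2/3)
9. 2237.762ms @ 16/3 + 279.72ms (2/3)

note 7 onset = 4b = 1678.322ms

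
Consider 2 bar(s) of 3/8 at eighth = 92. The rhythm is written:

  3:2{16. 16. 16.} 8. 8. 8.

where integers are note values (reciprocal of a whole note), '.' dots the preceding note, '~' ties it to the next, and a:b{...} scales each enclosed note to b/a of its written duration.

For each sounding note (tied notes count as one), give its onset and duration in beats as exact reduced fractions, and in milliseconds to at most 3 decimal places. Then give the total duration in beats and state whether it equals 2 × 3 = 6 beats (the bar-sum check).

1) 0.0ms=0b +326.087ms=1/2b
2) 326.087ms=1/2b +326.087ms=1/2b
3) 652.174ms=1b +326.087ms=1/2b
4) 978.261ms=3/2b +978.261ms=3/2b
5) 1956.522ms=3b +978.261ms=3/2b
6) 2934.783ms=9/2b +978.261ms=3/2b
Σ=6b of 6 (92bpm 3/8) — PASS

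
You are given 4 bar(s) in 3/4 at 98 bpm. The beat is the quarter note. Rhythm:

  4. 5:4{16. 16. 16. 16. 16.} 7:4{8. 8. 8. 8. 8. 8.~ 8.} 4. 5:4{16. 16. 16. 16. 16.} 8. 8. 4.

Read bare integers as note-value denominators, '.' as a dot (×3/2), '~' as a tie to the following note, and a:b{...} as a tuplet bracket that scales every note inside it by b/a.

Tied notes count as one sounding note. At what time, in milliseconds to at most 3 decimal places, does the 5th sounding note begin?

1. 0.0ms @ 0 + 918.367ms (3/2)
2. 918.367ms @ 3/2 + 183.673ms (3/10)
3. 1102.041ms @ 9/5 + 183.673ms (3/10)
4. 1285.714ms @ 21/10 + 183.673ms (3/10)
5. 1469.388ms @ 12/5 + 183.673ms (3/10)
6. 1653.061ms @ 27/10 + 183.673ms (3/10)
7. 1836.735ms @ 3 + 262.391ms (3/7)
8. 2099.125ms @ 24/7 + 262.391ms (3/7)
9. 2361.516ms @ 27/7 + 262.391ms (3/7)
10. 2623.907ms @ 30/7 + 262.391ms (3/7)
11. 2886.297ms @ 33/7 + 262.391ms (3/7)
12. 3148.688ms @ 36/7 + 524.781ms (6/7)
13. 3673.469ms @ 6 + 918.367ms (3/2)
14. 4591.837ms @ 15/2 + 183.673ms (3/10)
15. 4775.51ms @ 39/5 + 183.673ms (3/10)
16. 4959.184ms @ 81/10 + 183.673ms (3/10)
17. 5142.857ms @ 42/5 + 183.673ms (3/10)
18. 5326.531ms @ 87/10 + 183.673ms (3/10)
19. 5510.204ms @ 9 + 459.184ms (3/4)
20. 5969.388ms @ 39/4 + 459.184ms (3/4)
21. 6428.571ms @ 21/2 + 918.367ms (3/2)

note 5 onset = 12/5b = 1469.388ms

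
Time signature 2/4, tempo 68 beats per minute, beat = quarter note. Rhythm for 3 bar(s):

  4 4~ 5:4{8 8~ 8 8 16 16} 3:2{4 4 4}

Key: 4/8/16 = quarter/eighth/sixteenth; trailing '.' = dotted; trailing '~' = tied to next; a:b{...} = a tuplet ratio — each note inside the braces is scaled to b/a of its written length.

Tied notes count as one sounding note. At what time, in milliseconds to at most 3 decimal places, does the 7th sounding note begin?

1. 0.0ms @ 0 + 882.353ms (1)
2. 882.353ms @ 1 + 1235.294ms (7/5)
3. 2117.647ms @ 12/5 + 705.882ms (4/5)
4. 2823.529ms @ 16/5 + 352.941ms (2/5)
5. 3176.471ms @ 18/5 + 176.471ms (1/5)
6. 3352.941ms @ 19/5 + 176.471ms (1/5)
7. 3529.412ms @ 4 + 588.235ms (2/3)
8. 4117.647ms @ 14/3 + 588.235ms (2/3)
9. 4705.882ms @ 16/3 + 588.235ms (2/3)

note 7 onset = 4b = 3529.412ms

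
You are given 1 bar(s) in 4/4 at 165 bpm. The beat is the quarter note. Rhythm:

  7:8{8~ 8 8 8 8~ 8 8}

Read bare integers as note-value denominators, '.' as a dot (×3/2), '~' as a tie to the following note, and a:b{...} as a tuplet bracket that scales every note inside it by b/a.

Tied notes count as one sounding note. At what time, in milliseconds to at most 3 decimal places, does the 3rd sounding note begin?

note 3 onset = 12/7b = 623.377ms

1. 0.0ms @ 0 + 415.584ms (8/7)
2. 415.584ms @ 8/7 + 207.792ms (4/7)
3. 623.377ms @ 12/7 + 207.792ms (4/7)
4. 831.169ms @ 16/7 + 415.584ms (8/7)
5. 1246.753ms @ 24/7 + 207.792ms (4/7)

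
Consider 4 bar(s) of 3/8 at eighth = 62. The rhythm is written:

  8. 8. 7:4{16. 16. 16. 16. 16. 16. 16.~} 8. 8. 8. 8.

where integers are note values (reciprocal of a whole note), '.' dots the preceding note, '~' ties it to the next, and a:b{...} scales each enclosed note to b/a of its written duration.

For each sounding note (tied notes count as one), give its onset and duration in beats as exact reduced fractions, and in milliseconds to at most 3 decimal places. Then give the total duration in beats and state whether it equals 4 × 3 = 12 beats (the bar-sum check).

1) 0.0ms=0b +1451.613ms=3/2b
2) 1451.613ms=3/2b +1451.613ms=3/2b
3) 2903.226ms=3b +414.747ms=3/7b
4) 3317.972ms=24/7b +414.747ms=3/7b
5) 3732.719ms=27/7b +414.747ms=3/7b
6) 4147.465ms=30/7b +414.747ms=3/7b
7) 4562.212ms=33/7b +414.747ms=3/7b
8) 4976.959ms=36/7b +414.747ms=3/7b
9) 5391.705ms=39/7b +1866.359ms=27/14b
10) 7258.065ms=15/2b +1451.613ms=3/2b
11) 8709.677ms=9b +1451.613ms=3/2b
12) 10161.29ms=21/2b +1451.613ms=3/2b
Σ=12b of 12 (62bpm 3/8) — PASS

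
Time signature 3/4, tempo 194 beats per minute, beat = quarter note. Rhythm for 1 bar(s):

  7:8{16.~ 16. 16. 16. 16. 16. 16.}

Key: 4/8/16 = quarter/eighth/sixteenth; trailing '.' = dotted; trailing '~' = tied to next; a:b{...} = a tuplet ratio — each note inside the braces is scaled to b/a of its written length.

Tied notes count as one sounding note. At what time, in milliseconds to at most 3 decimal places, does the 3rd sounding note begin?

1. 0.0ms @ 0 + 265.096ms (6/7)
2. 265.096ms @ 6/7 + 132.548ms (3/7)
3. 397.644ms @ 9/7 + 132.548ms (3/7)
4. 530.191ms @ 12/7 + 132.548ms (3/7)
5. 662.739ms @ 15/7 + 132.548ms (3/7)
6. 795.287ms @ 18/7 + 132.548ms (3/7)

note 3 onset = 9/7b = 397.644ms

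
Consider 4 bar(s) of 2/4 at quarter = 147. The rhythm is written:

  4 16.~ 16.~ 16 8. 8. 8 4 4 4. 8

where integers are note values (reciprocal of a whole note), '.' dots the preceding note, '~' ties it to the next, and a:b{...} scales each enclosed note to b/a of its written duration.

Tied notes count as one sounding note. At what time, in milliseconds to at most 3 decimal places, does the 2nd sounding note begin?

1. 0.0ms @ 0 + 408.163ms (1)
2. 408.163ms @ 1 + 408.163ms (1)
3. 816.327ms @ 2 + 306.122ms (3/4)
4. 1122.449ms @ 11/4 + 306.122ms (3/4)
5. 1428.571ms @ 7/2 + 204.082ms (1/2)
6. 1632.653ms @ 4 + 408.163ms (1)
7. 2040.816ms @ 5 + 408.163ms (1)
8. 2448.98ms @ 6 + 612.245ms (3/2)
9. 3061.224ms @ 15/2 + 204.082ms (1/2)

note 2 onset = 1b = 408.163ms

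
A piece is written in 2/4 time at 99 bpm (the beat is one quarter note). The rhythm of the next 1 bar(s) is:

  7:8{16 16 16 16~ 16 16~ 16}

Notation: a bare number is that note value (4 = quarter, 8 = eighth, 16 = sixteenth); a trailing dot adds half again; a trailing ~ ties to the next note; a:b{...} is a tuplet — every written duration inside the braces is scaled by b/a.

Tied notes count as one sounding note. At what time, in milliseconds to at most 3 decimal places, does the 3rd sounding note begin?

note 3 onset = 4/7b = 346.32ms

1. 0.0ms @ 0 + 173.16ms (2/7)
2. 173.16ms @ 2/7 + 173.16ms (2/7)
3. 346.32ms @ 4/7 + 173.16ms (2/7)
4. 519.481ms @ 6/7 + 346.32ms (4/7)
5. 865.801ms @ 10/7 + 346.32ms (4/7)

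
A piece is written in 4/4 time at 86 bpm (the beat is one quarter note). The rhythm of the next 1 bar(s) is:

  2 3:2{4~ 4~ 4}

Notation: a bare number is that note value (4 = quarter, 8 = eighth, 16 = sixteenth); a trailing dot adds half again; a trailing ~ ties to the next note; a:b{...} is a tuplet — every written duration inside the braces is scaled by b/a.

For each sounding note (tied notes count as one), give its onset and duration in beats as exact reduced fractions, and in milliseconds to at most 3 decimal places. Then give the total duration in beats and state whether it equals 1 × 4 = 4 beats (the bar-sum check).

1) 0.0ms=0b +1395.349ms=2b
2) 1395.349ms=2b +1395.349ms=2b
Σ=4b of 4 (86bpm 4/4) — PASS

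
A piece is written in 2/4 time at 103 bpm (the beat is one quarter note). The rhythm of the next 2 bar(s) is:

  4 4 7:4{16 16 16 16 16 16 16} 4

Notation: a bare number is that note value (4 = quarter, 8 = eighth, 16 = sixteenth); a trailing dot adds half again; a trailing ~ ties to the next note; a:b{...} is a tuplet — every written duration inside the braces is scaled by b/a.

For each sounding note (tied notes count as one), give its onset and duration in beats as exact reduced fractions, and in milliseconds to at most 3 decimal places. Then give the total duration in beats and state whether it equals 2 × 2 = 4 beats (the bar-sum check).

1) 0.0ms=0b +582.524ms=1b
2) 582.524ms=1b +582.524ms=1b
3) 1165.049ms=2b +83.218ms=1/7b
4) 1248.266ms=15/7b +83.218ms=1/7b
5) 1331.484ms=16/7b +83.218ms=1/7b
6) 1414.702ms=17/7b +83.218ms=1/7b
7) 1497.92ms=18/7b +83.218ms=1/7b
8) 1581.137ms=19/7b +83.218ms=1/7b
9) 1664.355ms=20/7b +83.218ms=1/7b
10) 1747.573ms=3b +582.524ms=1b
Σ=4b of 4 (103bpm 2/4) — PASS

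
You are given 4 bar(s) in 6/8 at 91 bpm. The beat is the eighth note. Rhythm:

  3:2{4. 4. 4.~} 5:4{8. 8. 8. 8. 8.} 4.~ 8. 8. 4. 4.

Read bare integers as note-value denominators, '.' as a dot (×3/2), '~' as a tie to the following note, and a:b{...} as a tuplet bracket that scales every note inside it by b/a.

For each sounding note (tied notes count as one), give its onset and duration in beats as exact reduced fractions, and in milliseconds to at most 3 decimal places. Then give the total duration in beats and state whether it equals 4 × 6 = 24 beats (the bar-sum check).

1) 0.0ms=0b +1318.681ms=2b
2) 1318.681ms=2b +1318.681ms=2b
3) 2637.363ms=4b +2109.89ms=16/5b
4) 4747.253ms=36/5b +791.209ms=6/5b
5) 5538.462ms=42/5b +791.209ms=6/5b
6) 6329.67ms=48/5b +791.209ms=6/5b
7) 7120.879ms=54/5b +791.209ms=6/5b
8) 7912.088ms=12b +2967.033ms=9/2b
9) 10879.121ms=33/2b +989.011ms=3/2b
10) 11868.132ms=18b +1978.022ms=3b
11) 13846.154ms=21b +1978.022ms=3b
Σ=24b of 24 (91bpm 6/8) — PASS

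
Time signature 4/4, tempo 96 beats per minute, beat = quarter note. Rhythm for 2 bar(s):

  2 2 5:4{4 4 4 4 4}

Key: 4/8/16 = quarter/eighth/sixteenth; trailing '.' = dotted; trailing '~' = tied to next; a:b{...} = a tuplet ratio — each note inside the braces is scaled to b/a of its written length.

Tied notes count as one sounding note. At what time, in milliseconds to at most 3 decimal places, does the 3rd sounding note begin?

note 3 onset = 4b = 2500.0ms

1. 0.0ms @ 0 + 1250.0ms (2)
2. 1250.0ms @ 2 + 1250.0ms (2)
3. 2500.0ms @ 4 + 500.0ms (4/5)
4. 3000.0ms @ 24/5 + 500.0ms (4/5)
5. 3500.0ms @ 28/5 + 500.0ms (4/5)
6. 4000.0ms @ 32/5 + 500.0ms (4/5)
7. 4500.0ms @ 36/5 + 500.0ms (4/5)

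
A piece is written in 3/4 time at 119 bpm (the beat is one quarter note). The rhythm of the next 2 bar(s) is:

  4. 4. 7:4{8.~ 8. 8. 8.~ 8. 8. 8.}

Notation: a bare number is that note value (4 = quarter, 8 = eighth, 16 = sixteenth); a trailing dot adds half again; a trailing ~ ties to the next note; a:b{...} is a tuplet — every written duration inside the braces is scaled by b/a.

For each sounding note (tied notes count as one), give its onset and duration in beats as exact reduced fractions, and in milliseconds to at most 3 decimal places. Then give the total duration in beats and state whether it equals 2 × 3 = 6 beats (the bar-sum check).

1) 0.0ms=0b +756.303ms=3/2b
2) 756.303ms=3/2b +756.303ms=3/2b
3) 1512.605ms=3b +432.173ms=6/7b
4) 1944.778ms=27/7b +216.086ms=3/7b
5) 2160.864ms=30/7b +432.173ms=6/7b
6) 2593.037ms=36/7b +216.086ms=3/7b
7) 2809.124ms=39/7b +216.086ms=3/7b
Σ=6b of 6 (119bpm 3/4) — PASS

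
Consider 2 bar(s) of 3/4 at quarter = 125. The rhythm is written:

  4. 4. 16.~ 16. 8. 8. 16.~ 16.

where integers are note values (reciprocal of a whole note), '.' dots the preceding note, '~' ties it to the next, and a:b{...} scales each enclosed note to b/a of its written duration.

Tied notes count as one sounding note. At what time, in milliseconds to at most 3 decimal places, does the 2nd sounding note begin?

1. 0.0ms @ 0 + 720.0ms (3/2)
2. 720.0ms @ 3/2 + 720.0ms (3/2)
3. 1440.0ms @ 3 + 360.0ms (3/4)
4. 1800.0ms @ 15/4 + 360.0ms (3/4)
5. 2160.0ms @ 9/2 + 360.0ms (3/4)
6. 2520.0ms @ 21/4 + 360.0ms (3/4)

note 2 onset = 3/2b = 720.0ms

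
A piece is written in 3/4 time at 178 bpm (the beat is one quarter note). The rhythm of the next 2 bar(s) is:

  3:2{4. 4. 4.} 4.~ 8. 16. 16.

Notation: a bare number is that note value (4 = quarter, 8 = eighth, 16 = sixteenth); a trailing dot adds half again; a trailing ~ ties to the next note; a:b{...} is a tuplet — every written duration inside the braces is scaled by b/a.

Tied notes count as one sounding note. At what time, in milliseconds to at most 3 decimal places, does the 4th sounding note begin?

1. 0.0ms @ 0 + 337.079ms (1)
2. 337.079ms @ 1 + 337.079ms (1)
3. 674.157ms @ 2 + 337.079ms (1)
4. 1011.236ms @ 3 + 758.427ms (9/4)
5. 1769.663ms @ 21/4 + 126.404ms (3/8)
6. 1896.067ms @ 45/8 + 126.404ms (3/8)

note 4 onset = 3b = 1011.236ms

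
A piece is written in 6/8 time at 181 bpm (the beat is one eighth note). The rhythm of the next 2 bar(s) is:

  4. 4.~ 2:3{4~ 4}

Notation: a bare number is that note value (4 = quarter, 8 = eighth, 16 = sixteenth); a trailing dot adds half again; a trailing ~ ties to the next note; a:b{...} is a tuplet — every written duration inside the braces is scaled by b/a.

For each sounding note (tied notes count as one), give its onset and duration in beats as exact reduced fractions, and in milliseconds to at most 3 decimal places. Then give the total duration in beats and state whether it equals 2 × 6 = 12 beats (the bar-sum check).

1) 0.0ms=0b +994.475ms=3b
2) 994.475ms=3b +2983.425ms=9b
Σ=12b of 12 (181bpm 6/8) — PASS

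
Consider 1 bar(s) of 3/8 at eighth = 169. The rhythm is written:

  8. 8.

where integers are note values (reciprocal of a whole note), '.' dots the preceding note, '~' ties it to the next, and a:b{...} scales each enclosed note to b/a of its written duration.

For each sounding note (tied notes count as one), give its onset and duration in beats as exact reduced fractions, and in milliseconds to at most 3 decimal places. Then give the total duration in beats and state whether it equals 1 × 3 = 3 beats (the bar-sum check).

1) 0.0ms=0b +532.544ms=3/2b
2) 532.544ms=3/2b +532.544ms=3/2b
Σ=3b of 3 (169bpm 3/8) — PASS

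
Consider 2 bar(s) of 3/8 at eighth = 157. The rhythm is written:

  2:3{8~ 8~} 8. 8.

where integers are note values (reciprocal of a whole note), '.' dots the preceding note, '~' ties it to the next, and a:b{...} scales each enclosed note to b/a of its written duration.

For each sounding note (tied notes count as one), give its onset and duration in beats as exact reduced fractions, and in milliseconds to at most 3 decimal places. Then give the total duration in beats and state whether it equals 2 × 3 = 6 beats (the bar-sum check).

1) 0.0ms=0b +1719.745ms=9/2b
2) 1719.745ms=9/2b +573.248ms=3/2b
Σ=6b of 6 (157bpm 3/8) — PASS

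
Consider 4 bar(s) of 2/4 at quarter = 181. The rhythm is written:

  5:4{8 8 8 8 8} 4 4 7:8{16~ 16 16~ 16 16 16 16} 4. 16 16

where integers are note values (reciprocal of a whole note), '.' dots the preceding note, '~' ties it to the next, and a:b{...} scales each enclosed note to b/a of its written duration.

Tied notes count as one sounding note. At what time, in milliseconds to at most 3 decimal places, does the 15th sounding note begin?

1. 0.0ms @ 0 + 132.597ms (2/5)
2. 132.597ms @ 2/5 + 132.597ms (2/5)
3. 265.193ms @ 4/5 + 132.597ms (2/5)
4. 397.79ms @ 6/5 + 132.597ms (2/5)
5. 530.387ms @ 8/5 + 132.597ms (2/5)
6. 662.983ms @ 2 + 331.492ms (1)
7. 994.475ms @ 3 + 331.492ms (1)
8. 1325.967ms @ 4 + 189.424ms (4/7)
9. 1515.391ms @ 32/7 + 189.424ms (4/7)
10. 1704.815ms @ 36/7 + 94.712ms (2/7)
11. 1799.526ms @ 38/7 + 94.712ms (2/7)
12. 1894.238ms @ 40/7 + 94.712ms (2/7)
13. 1988.95ms @ 6 + 497.238ms (3/2)
14. 2486.188ms @ 15/2 + 82.873ms (1/4)
15. 2569.061ms @ 31/4 + 82.873ms (1/4)

note 15 onset = 31/4b = 2569.061ms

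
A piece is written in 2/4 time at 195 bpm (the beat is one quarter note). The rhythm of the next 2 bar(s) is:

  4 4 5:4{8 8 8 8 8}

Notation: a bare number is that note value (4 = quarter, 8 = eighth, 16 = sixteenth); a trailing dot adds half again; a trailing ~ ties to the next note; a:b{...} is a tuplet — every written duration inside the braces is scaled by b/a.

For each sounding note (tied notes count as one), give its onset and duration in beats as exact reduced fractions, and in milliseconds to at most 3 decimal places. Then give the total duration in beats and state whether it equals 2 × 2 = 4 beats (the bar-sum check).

1) 0.0ms=0b +307.692ms=1b
2) 307.692ms=1b +307.692ms=1b
3) 615.385ms=2b +123.077ms=2/5b
4) 738.462ms=12/5b +123.077ms=2/5b
5) 861.538ms=14/5b +123.077ms=2/5b
6) 984.615ms=16/5b +123.077ms=2/5b
7) 1107.692ms=18/5b +123.077ms=2/5b
Σ=4b of 4 (195bpm 2/4) — PASS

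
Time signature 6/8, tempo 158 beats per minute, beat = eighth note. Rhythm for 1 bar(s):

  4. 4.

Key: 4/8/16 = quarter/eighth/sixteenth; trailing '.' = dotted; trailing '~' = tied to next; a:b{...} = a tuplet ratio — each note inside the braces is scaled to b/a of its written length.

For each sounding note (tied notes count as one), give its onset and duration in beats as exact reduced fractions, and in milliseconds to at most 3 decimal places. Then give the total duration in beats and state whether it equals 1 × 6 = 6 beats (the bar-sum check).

1) 0.0ms=0b +1139.241ms=3b
2) 1139.241ms=3b +1139.241ms=3b
Σ=6b of 6 (158bpm 6/8) — PASS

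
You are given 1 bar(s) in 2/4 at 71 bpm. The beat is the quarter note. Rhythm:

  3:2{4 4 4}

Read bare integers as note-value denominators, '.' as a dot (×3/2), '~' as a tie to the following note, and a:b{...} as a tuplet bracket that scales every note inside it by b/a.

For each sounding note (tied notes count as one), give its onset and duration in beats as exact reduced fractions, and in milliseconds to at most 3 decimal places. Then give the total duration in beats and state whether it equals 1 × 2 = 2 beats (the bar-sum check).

1) 0.0ms=0b +563.38ms=2/3b
2) 563.38ms=2/3b +563.38ms=2/3b
3) 1126.761ms=4/3b +563.38ms=2/3b
Σ=2b of 2 (71bpm 2/4) — PASS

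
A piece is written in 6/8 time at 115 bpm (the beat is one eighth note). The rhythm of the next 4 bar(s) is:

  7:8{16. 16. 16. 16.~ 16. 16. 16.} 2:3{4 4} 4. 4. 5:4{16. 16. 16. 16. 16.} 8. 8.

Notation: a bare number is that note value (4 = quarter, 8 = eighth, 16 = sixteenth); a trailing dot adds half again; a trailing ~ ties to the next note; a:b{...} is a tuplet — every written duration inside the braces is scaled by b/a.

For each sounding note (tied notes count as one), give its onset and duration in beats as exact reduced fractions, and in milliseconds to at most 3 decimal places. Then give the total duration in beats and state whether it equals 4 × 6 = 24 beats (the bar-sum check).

1) 0.0ms=0b +447.205ms=6/7b
2) 447.205ms=6/7b +447.205ms=6/7b
3) 894.41ms=12/7b +447.205ms=6/7b
4) 1341.615ms=18/7b +894.41ms=12/7b
5) 2236.025ms=30/7b +447.205ms=6/7b
6) 2683.23ms=36/7b +447.205ms=6/7b
7) 3130.435ms=6b +1565.217ms=3b
8) 4695.652ms=9b +1565.217ms=3b
9) 6260.87ms=12b +1565.217ms=3b
10) 7826.087ms=15b +1565.217ms=3b
11) 9391.304ms=18b +313.043ms=3/5b
12) 9704.348ms=93/5b +313.043ms=3/5b
13) 10017.391ms=96/5b +313.043ms=3/5b
14) 10330.435ms=99/5b +313.043ms=3/5b
15) 10643.478ms=102/5b +313.043ms=3/5b
16) 10956.522ms=21b +782.609ms=3/2b
17) 11739.13ms=45/2b +782.609ms=3/2b
Σ=24b of 24 (115bpm 6/8) — PASS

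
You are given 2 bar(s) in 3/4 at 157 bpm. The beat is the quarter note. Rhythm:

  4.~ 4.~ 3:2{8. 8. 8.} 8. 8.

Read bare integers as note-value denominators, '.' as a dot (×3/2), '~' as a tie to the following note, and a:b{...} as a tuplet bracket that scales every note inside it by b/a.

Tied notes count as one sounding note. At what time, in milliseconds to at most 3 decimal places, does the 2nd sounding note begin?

note 2 onset = 7/2b = 1337.58ms

1. 0.0ms @ 0 + 1337.58ms (7/2)
2. 1337.58ms @ 7/2 + 191.083ms (1/2)
3. 1528.662ms @ 4 + 191.083ms (1/2)
4. 1719.745ms @ 9/2 + 286.624ms (3/4)
5. 2006.369ms @ 21/4 + 286.624ms (3/4)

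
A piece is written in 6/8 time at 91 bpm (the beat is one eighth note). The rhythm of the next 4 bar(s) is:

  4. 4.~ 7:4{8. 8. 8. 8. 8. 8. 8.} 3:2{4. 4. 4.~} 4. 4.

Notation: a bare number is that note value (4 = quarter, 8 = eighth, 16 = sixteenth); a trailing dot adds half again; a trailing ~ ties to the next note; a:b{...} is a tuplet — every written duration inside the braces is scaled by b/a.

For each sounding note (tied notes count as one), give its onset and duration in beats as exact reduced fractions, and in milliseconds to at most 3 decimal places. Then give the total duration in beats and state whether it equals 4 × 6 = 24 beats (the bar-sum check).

1) 0.0ms=0b +1978.022ms=3b
2) 1978.022ms=3b +2543.171ms=27/7b
3) 4521.193ms=48/7b +565.149ms=6/7b
4) 5086.342ms=54/7b +565.149ms=6/7b
5) 5651.491ms=60/7b +565.149ms=6/7b
6) 6216.641ms=66/7b +565.149ms=6/7b
7) 6781.79ms=72/7b +565.149ms=6/7b
8) 7346.939ms=78/7b +565.149ms=6/7b
9) 7912.088ms=12b +1318.681ms=2b
10) 9230.769ms=14b +1318.681ms=2b
11) 10549.451ms=16b +3296.703ms=5b
12) 13846.154ms=21b +1978.022ms=3b
Σ=24b of 24 (91bpm 6/8) — PASS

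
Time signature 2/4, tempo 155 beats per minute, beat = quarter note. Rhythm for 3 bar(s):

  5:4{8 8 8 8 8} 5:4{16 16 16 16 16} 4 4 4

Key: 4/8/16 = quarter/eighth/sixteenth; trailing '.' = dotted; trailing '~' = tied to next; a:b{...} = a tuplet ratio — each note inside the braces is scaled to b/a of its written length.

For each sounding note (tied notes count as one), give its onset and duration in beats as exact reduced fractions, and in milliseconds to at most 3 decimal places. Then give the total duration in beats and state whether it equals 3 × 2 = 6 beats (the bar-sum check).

1) 0.0ms=0b +154.839ms=2/5b
2) 154.839ms=2/5b +154.839ms=2/5b
3) 309.677ms=4/5b +154.839ms=2/5b
4) 464.516ms=6/5b +154.839ms=2/5b
5) 619.355ms=8/5b +154.839ms=2/5b
6) 774.194ms=2b +77.419ms=1/5b
7) 851.613ms=11/5b +77.419ms=1/5b
8) 929.032ms=12/5b +77.419ms=1/5b
9) 1006.452ms=13/5b +77.419ms=1/5b
10) 1083.871ms=14/5b +77.419ms=1/5b
11) 1161.29ms=3b +387.097ms=1b
12) 1548.387ms=4b +387.097ms=1b
13) 1935.484ms=5b +387.097ms=1b
Σ=6b of 6 (155bpm 2/4) — PASS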